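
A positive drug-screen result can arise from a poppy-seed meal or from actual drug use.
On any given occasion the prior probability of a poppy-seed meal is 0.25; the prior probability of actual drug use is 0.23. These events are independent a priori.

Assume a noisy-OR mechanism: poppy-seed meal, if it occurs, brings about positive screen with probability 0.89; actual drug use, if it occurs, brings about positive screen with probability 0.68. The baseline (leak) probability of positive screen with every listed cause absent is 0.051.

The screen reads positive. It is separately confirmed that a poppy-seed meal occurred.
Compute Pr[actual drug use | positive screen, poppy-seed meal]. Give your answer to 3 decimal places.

Pr[actual drug use | positive screen, poppy-seed meal] ≈ 0.244

Under noisy-OR, P(positive screen | causes) = 1 − (1−0.051)·∏(1−qᵢ) over the active causes.
Sum P(positive screen|·) weighted by the priors over both values of actual drug use:
  P(positive screen | poppy-seed meal) = 0.89561×0.77 + 0.966595×0.23
        = 0.689620 + 0.222317 = 0.911937
Configurations with actual drug use contribute 0.222317, so
  P(actual drug use | positive screen, poppy-seed meal) = 0.222317 / 0.911937 ≈ 0.244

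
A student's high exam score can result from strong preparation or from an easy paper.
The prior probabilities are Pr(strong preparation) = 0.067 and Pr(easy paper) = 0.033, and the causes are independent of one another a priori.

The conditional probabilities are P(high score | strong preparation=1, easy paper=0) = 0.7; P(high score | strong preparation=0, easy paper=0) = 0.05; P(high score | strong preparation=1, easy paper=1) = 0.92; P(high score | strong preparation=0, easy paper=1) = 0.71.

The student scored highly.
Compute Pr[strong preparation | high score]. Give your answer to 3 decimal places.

Sum P(high score|·) weighted by the priors over the 4 (strong preparation, easy paper) configurations:
  P(high score) = 0.05·0.933·0.967 + 0.71·0.933·0.033 + 0.7·0.067·0.967 + 0.92·0.067·0.033
        = 0.045111 + 0.021860 + 0.045352 + 0.002034 = 0.114357
Keeping only the strong preparation-present terms gives 0.047386, so
  P(strong preparation | high score) = 0.047386 / 0.114357 ≈ 0.414

Pr[strong preparation | high score] ≈ 0.414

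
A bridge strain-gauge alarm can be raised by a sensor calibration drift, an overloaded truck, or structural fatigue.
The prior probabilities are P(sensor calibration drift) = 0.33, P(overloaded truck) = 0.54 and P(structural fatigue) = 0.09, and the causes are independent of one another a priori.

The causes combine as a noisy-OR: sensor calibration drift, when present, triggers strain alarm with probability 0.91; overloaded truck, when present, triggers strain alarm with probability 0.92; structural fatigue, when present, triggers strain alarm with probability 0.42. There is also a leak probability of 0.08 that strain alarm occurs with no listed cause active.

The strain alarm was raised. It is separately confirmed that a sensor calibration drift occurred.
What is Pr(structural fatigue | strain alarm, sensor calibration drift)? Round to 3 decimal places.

Under noisy-OR, P(strain alarm | causes) = 1 − (1−0.08)·∏(1−qᵢ) over the active causes.
Enumerate the 4 (overloaded truck, structural fatigue) configurations and weight by the priors:
  P(strain alarm | sensor calibration drift) = 0.9172×0.46×0.91 + 0.951976×0.46×0.09 + 0.993376×0.54×0.91 + 0.996158×0.54×0.09
        = 0.383940 + 0.039412 + 0.488145 + 0.048413 = 0.959910
Configurations with structural fatigue contribute 0.087825, so
  P(structural fatigue | strain alarm, sensor calibration drift) = 0.087825 / 0.959910 ≈ 0.091

Pr(structural fatigue | strain alarm, sensor calibration drift) ≈ 0.091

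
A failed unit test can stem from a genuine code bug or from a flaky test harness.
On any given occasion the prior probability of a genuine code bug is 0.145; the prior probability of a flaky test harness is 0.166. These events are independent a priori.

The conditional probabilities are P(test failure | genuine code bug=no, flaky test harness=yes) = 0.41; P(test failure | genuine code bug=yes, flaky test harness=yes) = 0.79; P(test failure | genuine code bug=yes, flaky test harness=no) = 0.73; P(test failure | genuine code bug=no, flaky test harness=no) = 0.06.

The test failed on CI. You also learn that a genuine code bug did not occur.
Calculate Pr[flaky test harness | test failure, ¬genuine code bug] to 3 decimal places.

P(test failure | ¬genuine code bug) = 0.06*0.834 + 0.41*0.166 = 0.050040 + 0.068060 = 0.118100
Restricting to configurations with flaky test harness present: 0.41*0.166 = 0.068060.
So P(flaky test harness | test failure, ¬genuine code bug) = 0.068060/0.118100 ≈ 0.576.

Pr[flaky test harness | test failure, ¬genuine code bug] ≈ 0.576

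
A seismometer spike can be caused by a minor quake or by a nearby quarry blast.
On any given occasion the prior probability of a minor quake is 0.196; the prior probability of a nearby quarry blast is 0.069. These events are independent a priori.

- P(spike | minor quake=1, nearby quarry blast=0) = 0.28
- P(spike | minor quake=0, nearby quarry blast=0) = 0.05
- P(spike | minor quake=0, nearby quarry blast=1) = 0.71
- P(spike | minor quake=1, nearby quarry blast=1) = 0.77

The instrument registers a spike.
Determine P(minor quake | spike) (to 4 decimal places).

P(minor quake | spike) ≈ 0.4447

By total probability over the 4 (minor quake, nearby quarry blast) configurations:
  P(spike) = 0.05·0.804·0.931 + 0.71·0.804·0.069 + 0.28·0.196·0.931 + 0.77·0.196·0.069
        = 0.037426 + 0.039388 + 0.051093 + 0.010413 = 0.138320
The terms with minor quake present sum to 0.061506, so
  P(minor quake | spike) = 0.061506 / 0.138320 ≈ 0.4447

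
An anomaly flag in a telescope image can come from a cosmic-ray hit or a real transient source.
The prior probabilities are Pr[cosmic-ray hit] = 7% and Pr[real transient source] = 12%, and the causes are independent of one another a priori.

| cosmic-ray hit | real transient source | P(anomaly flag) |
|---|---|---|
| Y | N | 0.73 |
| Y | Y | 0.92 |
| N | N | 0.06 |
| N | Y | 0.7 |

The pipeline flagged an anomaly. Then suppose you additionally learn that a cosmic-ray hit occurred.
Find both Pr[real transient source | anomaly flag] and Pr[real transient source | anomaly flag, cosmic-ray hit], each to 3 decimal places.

Pr[real transient source | anomaly flag] ≈ 0.477; Pr[real transient source | anomaly flag, cosmic-ray hit] ≈ 0.147

Weight on real transient source=true, given the evidence: 0.078120 + 0.007728 = 0.085848
The normalizing constant is 0.06×0.93×0.88 + 0.7×0.93×0.12 + 0.73×0.07×0.88 + 0.92×0.07×0.12 = 0.179920
P(real transient source | anomaly flag) = 0.085848/0.179920 ≈ 0.477

With the extra evidence:
Numerator (weight on configurations with real transient source): 0.92·0.12 = 0.110400
Denominator P(anomaly flag | cosmic-ray hit): 0.73·0.88 + 0.92·0.12 = 0.752800
P(real transient source | anomaly flag, cosmic-ray hit) = 0.110400/0.752800 ≈ 0.147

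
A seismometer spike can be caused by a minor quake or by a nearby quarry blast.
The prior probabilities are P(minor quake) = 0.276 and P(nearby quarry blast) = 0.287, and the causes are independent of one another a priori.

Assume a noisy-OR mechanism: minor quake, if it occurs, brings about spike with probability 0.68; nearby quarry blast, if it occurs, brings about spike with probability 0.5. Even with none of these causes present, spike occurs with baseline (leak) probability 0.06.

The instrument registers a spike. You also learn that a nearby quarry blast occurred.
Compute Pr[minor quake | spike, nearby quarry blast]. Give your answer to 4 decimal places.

Pr[minor quake | spike, nearby quarry blast] ≈ 0.3793

Under noisy-OR, P(spike | causes) = 1 − (1−0.06)·∏(1−qᵢ) over the active causes.
For the numerator, keep only minor quake=true terms: 0.8496×0.276 = 0.234490
Normalizer over all consistent configurations: 0.53×0.724 + 0.8496×0.276 = 0.618210
Posterior = 0.234490 / 0.618210 ≈ 0.3793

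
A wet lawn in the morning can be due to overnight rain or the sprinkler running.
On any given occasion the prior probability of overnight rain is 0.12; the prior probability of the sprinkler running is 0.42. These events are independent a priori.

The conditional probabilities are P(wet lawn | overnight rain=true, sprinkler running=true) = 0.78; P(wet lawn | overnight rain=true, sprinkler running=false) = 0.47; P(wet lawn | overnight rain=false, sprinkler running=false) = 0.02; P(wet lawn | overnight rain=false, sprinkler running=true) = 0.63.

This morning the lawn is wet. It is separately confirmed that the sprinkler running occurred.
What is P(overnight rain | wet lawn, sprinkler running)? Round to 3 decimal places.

Enumerate both values of overnight rain and weight by the priors:
  P(wet lawn | sprinkler running) = 0.63×0.88 + 0.78×0.12
        = 0.554400 + 0.093600 = 0.648000
Configurations with overnight rain contribute 0.093600, so
  P(overnight rain | wet lawn, sprinkler running) = 0.093600 / 0.648000 ≈ 0.144

P(overnight rain | wet lawn, sprinkler running) ≈ 0.144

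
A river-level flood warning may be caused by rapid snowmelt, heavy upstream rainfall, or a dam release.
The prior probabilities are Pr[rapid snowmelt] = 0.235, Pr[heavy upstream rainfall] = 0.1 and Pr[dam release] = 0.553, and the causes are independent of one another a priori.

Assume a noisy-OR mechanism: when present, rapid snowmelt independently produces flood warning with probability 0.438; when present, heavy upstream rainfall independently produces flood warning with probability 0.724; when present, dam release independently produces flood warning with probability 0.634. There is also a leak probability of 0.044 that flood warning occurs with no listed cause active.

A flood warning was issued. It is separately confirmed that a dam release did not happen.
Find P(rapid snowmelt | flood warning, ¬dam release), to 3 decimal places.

Under noisy-OR, P(flood warning | causes) = 1 − (1−0.044)·∏(1−qᵢ) over the active causes.
Numerator (weight on configurations with rapid snowmelt): 0.097867 + 0.020015 = 0.117882
Denominator P(flood warning | ¬dam release): 0.044*0.765*0.9 + 0.736144*0.765*0.1 + 0.462728*0.235*0.9 + 0.851713*0.235*0.1 = 0.204491
P(rapid snowmelt | flood warning, ¬dam release) = 0.117882/0.204491 ≈ 0.576

P(rapid snowmelt | flood warning, ¬dam release) ≈ 0.576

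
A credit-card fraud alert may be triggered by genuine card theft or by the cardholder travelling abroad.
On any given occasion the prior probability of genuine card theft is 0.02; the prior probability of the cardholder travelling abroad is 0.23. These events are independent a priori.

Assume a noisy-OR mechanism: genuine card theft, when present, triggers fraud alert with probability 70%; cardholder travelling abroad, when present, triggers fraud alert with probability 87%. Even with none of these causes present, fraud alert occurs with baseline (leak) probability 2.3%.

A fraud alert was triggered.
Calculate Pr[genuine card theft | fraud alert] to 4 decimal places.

Under noisy-OR, P(fraud alert | causes) = 1 − (1−0.023)·∏(1−qᵢ) over the active causes.
Sum P(fraud alert|·) weighted by the priors over the 4 (genuine card theft, cardholder travelling abroad) configurations:
  P(fraud alert) = 0.023*0.98*0.77 + 0.87299*0.98*0.23 + 0.7069*0.02*0.77 + 0.961897*0.02*0.23
        = 0.017356 + 0.196772 + 0.010886 + 0.004425 = 0.229439
Keeping only the genuine card theft-present terms gives 0.015311, so
  P(genuine card theft | fraud alert) = 0.015311 / 0.229439 ≈ 0.0667

Pr[genuine card theft | fraud alert] ≈ 0.0667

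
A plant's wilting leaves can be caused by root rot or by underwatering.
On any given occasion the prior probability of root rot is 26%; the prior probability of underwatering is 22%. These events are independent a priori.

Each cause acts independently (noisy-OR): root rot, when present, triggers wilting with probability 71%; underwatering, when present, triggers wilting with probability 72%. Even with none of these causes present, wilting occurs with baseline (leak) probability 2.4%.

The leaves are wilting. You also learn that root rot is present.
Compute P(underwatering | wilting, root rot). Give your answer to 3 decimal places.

Under noisy-OR, P(wilting | causes) = 1 − (1−0.024)·∏(1−qᵢ) over the active causes.
Sum P(wilting|·) weighted by the priors over both values of underwatering:
  P(wilting | root rot) = 0.71696·0.78 + 0.920749·0.22
        = 0.559229 + 0.202565 = 0.761794
The terms with underwatering present sum to 0.202565, so
  P(underwatering | wilting, root rot) = 0.202565 / 0.761794 ≈ 0.266

P(underwatering | wilting, root rot) ≈ 0.266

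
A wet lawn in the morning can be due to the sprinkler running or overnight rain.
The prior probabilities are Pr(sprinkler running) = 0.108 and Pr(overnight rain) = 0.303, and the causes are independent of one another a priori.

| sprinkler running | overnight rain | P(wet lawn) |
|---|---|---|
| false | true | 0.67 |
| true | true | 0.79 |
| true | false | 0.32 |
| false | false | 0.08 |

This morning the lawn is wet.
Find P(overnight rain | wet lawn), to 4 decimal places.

Enumerate the 4 (sprinkler running, overnight rain) configurations and weight by the priors:
  P(wet lawn) = 0.08·0.892·0.697 + 0.67·0.892·0.303 + 0.32·0.108·0.697 + 0.79·0.108·0.303
        = 0.049738 + 0.181085 + 0.024088 + 0.025852 = 0.280763
The terms with overnight rain present sum to 0.206937, so
  P(overnight rain | wet lawn) = 0.206937 / 0.280763 ≈ 0.7371

P(overnight rain | wet lawn) ≈ 0.7371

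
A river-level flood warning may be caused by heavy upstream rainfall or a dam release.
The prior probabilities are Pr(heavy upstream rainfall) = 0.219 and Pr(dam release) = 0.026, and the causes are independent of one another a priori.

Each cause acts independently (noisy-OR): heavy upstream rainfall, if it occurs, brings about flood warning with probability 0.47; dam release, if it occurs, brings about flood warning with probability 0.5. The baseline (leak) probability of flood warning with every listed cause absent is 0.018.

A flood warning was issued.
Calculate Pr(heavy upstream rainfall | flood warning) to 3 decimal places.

Under noisy-OR, P(flood warning | causes) = 1 − (1−0.018)·∏(1−qᵢ) over the active causes.
Numerator (weight on configurations with heavy upstream rainfall): 0.102289 + 0.004212 = 0.106501
The normalizing constant is 0.018·0.781·0.974 + 0.509·0.781·0.026 + 0.47954·0.219·0.974 + 0.73977·0.219·0.026 = 0.130529
P(heavy upstream rainfall | flood warning) = 0.106501/0.130529 ≈ 0.816

Pr(heavy upstream rainfall | flood warning) ≈ 0.816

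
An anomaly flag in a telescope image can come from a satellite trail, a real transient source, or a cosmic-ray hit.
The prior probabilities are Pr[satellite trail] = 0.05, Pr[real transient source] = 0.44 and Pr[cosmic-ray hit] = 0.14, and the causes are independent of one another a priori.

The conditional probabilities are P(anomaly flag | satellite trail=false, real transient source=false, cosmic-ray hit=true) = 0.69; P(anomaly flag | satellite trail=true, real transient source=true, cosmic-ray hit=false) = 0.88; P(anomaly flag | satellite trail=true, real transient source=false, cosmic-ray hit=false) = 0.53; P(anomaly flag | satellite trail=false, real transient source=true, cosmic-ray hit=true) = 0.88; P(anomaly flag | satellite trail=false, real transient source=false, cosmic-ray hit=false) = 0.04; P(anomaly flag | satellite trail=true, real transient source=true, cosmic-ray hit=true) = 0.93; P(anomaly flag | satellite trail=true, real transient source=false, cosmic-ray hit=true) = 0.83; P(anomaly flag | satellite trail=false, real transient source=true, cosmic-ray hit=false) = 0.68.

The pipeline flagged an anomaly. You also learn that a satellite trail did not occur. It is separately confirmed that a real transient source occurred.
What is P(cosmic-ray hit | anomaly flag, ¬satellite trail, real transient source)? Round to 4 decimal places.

P(anomaly flag | ¬satellite trail, real transient source) = 0.68·0.86 + 0.88·0.14 = 0.584800 + 0.123200 = 0.708000
Restricting to configurations with cosmic-ray hit present: 0.88·0.14 = 0.123200.
So P(cosmic-ray hit | anomaly flag, ¬satellite trail, real transient source) = 0.123200/0.708000 ≈ 0.1740.

P(cosmic-ray hit | anomaly flag, ¬satellite trail, real transient source) ≈ 0.1740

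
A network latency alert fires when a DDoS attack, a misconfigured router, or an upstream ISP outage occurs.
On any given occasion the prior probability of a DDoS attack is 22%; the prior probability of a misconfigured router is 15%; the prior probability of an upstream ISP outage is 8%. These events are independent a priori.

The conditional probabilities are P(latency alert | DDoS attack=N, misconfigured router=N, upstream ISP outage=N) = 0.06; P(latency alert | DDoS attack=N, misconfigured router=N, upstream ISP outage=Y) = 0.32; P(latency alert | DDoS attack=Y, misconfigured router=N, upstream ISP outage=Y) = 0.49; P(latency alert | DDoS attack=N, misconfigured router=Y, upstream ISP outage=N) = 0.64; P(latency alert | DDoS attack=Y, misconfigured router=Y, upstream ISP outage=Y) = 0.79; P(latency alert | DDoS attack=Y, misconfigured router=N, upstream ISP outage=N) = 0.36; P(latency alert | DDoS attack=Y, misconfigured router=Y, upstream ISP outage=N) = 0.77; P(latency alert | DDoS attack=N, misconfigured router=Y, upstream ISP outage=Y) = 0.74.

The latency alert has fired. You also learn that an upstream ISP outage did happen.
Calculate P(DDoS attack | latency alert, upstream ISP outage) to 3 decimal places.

P(DDoS attack | latency alert, upstream ISP outage) ≈ 0.283

Enumerate the 4 (DDoS attack, misconfigured router) configurations and weight by the priors:
  P(latency alert | upstream ISP outage) = 0.32×0.78×0.85 + 0.74×0.78×0.15 + 0.49×0.22×0.85 + 0.79×0.22×0.15
        = 0.212160 + 0.086580 + 0.091630 + 0.026070 = 0.416440
The terms with DDoS attack present sum to 0.117700, so
  P(DDoS attack | latency alert, upstream ISP outage) = 0.117700 / 0.416440 ≈ 0.283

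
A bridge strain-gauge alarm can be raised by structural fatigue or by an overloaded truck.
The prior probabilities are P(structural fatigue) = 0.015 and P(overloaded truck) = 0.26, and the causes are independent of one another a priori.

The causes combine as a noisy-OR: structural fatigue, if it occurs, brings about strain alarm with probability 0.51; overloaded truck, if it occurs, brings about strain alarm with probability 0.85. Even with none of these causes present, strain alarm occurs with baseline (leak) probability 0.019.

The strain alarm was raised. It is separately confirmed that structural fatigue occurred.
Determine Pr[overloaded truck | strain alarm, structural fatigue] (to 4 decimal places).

Under noisy-OR, P(strain alarm | causes) = 1 − (1−0.019)·∏(1−qᵢ) over the active causes.
P(strain alarm | structural fatigue) = 0.51931·0.74 + 0.927897·0.26 = 0.384289 + 0.241253 = 0.625542
Restricting to configurations with overloaded truck present: 0.927897·0.26 = 0.241253.
So P(overloaded truck | strain alarm, structural fatigue) = 0.241253/0.625542 ≈ 0.3857.

Pr[overloaded truck | strain alarm, structural fatigue] ≈ 0.3857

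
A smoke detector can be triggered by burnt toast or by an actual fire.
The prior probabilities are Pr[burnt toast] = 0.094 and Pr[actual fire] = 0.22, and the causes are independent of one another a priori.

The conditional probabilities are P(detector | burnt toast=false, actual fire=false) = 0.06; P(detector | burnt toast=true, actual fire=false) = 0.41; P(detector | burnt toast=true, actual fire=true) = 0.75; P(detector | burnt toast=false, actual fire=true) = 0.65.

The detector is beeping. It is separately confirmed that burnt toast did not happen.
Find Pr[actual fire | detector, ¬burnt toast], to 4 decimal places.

P(detector | ¬burnt toast) = 0.06×0.78 + 0.65×0.22 = 0.046800 + 0.143000 = 0.189800
Restricting to configurations with actual fire present: 0.65×0.22 = 0.143000.
So P(actual fire | detector, ¬burnt toast) = 0.143000/0.189800 ≈ 0.7534.

Pr[actual fire | detector, ¬burnt toast] ≈ 0.7534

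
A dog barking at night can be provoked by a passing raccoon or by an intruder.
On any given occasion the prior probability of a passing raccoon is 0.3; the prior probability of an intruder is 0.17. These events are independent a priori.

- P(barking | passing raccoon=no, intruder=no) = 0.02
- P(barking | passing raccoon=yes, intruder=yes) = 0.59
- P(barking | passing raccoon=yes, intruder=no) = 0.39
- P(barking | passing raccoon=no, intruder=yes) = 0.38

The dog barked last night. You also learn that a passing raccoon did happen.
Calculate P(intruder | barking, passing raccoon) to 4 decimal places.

P(barking | passing raccoon) = 0.39*0.83 + 0.59*0.17 = 0.323700 + 0.100300 = 0.424000
Restricting to configurations with intruder present: 0.59*0.17 = 0.100300.
P(intruder | barking, passing raccoon) = 0.100300 / 0.424000 ≈ 0.2366

P(intruder | barking, passing raccoon) ≈ 0.2366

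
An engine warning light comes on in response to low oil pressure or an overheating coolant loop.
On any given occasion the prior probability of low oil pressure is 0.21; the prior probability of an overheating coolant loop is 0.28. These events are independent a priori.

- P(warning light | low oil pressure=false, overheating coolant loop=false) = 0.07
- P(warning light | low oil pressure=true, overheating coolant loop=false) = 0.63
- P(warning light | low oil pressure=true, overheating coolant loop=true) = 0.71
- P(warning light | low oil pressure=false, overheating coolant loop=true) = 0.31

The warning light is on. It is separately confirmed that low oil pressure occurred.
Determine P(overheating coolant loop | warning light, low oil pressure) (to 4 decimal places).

P(warning light | low oil pressure) = 0.63·0.72 + 0.71·0.28 = 0.453600 + 0.198800 = 0.652400
The overheating coolant loop-present share is 0.71·0.28 = 0.198800.
Hence the posterior is 0.198800/0.652400 ≈ 0.3047.

P(overheating coolant loop | warning light, low oil pressure) ≈ 0.3047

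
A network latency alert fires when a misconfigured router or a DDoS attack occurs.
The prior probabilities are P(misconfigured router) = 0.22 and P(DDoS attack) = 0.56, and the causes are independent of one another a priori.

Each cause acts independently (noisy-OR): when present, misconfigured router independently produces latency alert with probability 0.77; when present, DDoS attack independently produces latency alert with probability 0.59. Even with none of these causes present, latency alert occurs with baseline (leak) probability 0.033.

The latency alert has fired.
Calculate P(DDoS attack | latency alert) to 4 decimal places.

P(DDoS attack | latency alert) ≈ 0.8126

Under noisy-OR, P(latency alert | causes) = 1 − (1−0.033)·∏(1−qᵢ) over the active causes.
Weight on DDoS attack=true, given the evidence: 0.263622 + 0.111966 = 0.375588
Denominator P(latency alert): 0.033·0.78·0.44 + 0.60353·0.78·0.56 + 0.77759·0.22·0.44 + 0.908812·0.22·0.56 = 0.462185
Posterior = 0.375588 / 0.462185 ≈ 0.8126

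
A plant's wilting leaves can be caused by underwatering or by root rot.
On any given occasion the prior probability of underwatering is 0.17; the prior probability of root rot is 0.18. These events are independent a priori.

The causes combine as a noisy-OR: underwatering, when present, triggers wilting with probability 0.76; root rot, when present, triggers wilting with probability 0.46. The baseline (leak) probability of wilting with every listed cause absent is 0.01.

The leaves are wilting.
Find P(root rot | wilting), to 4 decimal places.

P(root rot | wilting) ≈ 0.4597

Under noisy-OR, P(wilting | causes) = 1 − (1−0.01)·∏(1−qᵢ) over the active causes.
P(wilting) = 0.01×0.83×0.82 + 0.4654×0.83×0.18 + 0.7624×0.17×0.82 + 0.871696×0.17×0.18 = 0.006806 + 0.069531 + 0.106279 + 0.026674 = 0.209290
Of this, 0.096205 comes from 0.069531 + 0.026674 (the root rot=true cases).
Hence the posterior is 0.096205/0.209290 ≈ 0.4597.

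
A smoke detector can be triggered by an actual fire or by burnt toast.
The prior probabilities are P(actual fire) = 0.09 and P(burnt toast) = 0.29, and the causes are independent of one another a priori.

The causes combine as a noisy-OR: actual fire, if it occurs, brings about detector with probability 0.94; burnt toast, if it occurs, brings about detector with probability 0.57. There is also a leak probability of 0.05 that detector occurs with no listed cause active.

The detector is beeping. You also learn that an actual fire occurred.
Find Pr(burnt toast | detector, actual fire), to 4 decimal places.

Under noisy-OR, P(detector | causes) = 1 − (1−0.05)·∏(1−qᵢ) over the active causes.
Weight on burnt toast=true, given the evidence: 0.97549*0.29 = 0.282892
The normalizing constant is 0.943*0.71 + 0.97549*0.29 = 0.952422
Posterior = 0.282892 / 0.952422 ≈ 0.2970

Pr(burnt toast | detector, actual fire) ≈ 0.2970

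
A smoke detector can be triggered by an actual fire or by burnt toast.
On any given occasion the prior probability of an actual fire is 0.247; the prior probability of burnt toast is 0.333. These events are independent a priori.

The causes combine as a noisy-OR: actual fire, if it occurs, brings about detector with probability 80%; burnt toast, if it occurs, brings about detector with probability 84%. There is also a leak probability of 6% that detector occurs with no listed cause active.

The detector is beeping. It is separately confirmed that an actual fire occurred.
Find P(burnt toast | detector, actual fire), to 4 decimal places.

Under noisy-OR, P(detector | causes) = 1 − (1−0.06)·∏(1−qᵢ) over the active causes.
For the numerator, keep only burnt toast=true terms: 0.96992*0.333 = 0.322983
Denominator P(detector | actual fire): 0.812*0.667 + 0.96992*0.333 = 0.864587
Posterior = 0.322983 / 0.864587 ≈ 0.3736

P(burnt toast | detector, actual fire) ≈ 0.3736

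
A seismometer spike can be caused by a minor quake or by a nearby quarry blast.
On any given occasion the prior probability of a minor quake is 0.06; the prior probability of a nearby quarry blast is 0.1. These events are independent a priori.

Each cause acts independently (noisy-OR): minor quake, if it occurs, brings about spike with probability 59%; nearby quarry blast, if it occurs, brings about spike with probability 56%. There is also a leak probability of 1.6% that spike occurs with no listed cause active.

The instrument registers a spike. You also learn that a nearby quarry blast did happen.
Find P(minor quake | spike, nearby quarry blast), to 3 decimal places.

P(minor quake | spike, nearby quarry blast) ≈ 0.085

Under noisy-OR, P(spike | causes) = 1 − (1−0.016)·∏(1−qᵢ) over the active causes.
By total probability over both values of minor quake:
  P(spike | nearby quarry blast) = 0.56704*0.94 + 0.822486*0.06
        = 0.533018 + 0.049349 = 0.582367
Configurations with minor quake contribute 0.049349, so
  P(minor quake | spike, nearby quarry blast) = 0.049349 / 0.582367 ≈ 0.085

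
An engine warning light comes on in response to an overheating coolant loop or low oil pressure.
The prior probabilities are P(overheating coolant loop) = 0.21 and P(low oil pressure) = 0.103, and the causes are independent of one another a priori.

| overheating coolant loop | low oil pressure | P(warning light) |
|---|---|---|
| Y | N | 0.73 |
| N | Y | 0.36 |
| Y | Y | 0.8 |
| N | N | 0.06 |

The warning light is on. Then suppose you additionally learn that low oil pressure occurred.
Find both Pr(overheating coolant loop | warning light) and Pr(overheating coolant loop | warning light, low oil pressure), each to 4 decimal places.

Pr(overheating coolant loop | warning light) ≈ 0.6831; Pr(overheating coolant loop | warning light, low oil pressure) ≈ 0.3714

P(warning light) = 0.06*0.79*0.897 + 0.36*0.79*0.103 + 0.73*0.21*0.897 + 0.8*0.21*0.103 = 0.042518 + 0.029293 + 0.137510 + 0.017304 = 0.226625
The overheating coolant loop-present share is 0.137510 + 0.017304 = 0.154814.
Hence the posterior is 0.154814/0.226625 ≈ 0.6831.

Now also conditioning on low oil pressure=true:
By total probability over both values of overheating coolant loop:
  P(warning light | low oil pressure) = 0.36·0.79 + 0.8·0.21
        = 0.284400 + 0.168000 = 0.452400
Configurations with overheating coolant loop contribute 0.168000, so
  P(overheating coolant loop | warning light, low oil pressure) = 0.168000 / 0.452400 ≈ 0.3714
The drop from 0.6831 to 0.3714 is the explaining-away (discounting) effect.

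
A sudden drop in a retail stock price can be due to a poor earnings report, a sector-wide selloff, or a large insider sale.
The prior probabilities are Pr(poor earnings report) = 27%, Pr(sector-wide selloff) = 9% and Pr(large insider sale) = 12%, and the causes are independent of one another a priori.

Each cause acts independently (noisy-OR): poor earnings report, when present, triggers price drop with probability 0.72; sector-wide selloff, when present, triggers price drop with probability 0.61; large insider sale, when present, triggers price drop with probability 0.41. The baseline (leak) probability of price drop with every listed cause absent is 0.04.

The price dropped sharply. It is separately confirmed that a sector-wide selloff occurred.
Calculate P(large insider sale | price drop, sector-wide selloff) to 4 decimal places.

P(large insider sale | price drop, sector-wide selloff) ≈ 0.1383

Under noisy-OR, P(price drop | causes) = 1 − (1−0.04)·∏(1−qᵢ) over the active causes.
Enumerate the 4 (poor earnings report, large insider sale) configurations and weight by the priors:
  P(price drop | sector-wide selloff) = 0.6256*0.73*0.88 + 0.779104*0.73*0.12 + 0.895168*0.27*0.88 + 0.938149*0.27*0.12
        = 0.401885 + 0.068250 + 0.212692 + 0.030396 = 0.713223
The terms with large insider sale present sum to 0.098646, so
  P(large insider sale | price drop, sector-wide selloff) = 0.098646 / 0.713223 ≈ 0.1383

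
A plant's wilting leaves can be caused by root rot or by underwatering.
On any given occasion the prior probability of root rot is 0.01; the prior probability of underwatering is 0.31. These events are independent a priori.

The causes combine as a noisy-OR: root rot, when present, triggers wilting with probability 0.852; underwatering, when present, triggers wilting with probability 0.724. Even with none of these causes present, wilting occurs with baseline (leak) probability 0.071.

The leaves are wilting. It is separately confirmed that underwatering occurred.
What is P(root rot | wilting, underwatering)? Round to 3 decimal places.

Under noisy-OR, P(wilting | causes) = 1 − (1−0.071)·∏(1−qᵢ) over the active causes.
Weight on root rot=true, given the evidence: 0.962052·0.01 = 0.009621
The normalizing constant is 0.743596·0.99 + 0.962052·0.01 = 0.745781
P(root rot | wilting, underwatering) = 0.009621/0.745781 ≈ 0.013

P(root rot | wilting, underwatering) ≈ 0.013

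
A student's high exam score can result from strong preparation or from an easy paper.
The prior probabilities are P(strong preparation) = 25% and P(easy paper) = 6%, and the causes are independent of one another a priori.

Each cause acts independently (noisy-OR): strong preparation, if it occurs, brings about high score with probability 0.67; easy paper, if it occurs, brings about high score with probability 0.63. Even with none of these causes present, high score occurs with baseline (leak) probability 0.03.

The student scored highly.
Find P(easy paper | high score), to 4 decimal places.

Under noisy-OR, P(high score | causes) = 1 − (1−0.03)·∏(1−qᵢ) over the active causes.
Enumerate the 4 (strong preparation, easy paper) configurations and weight by the priors:
  P(high score) = 0.03*0.75*0.94 + 0.6411*0.75*0.06 + 0.6799*0.25*0.94 + 0.881563*0.25*0.06
        = 0.021150 + 0.028850 + 0.159776 + 0.013223 = 0.222999
Keeping only the easy paper-present terms gives 0.042073, so
  P(easy paper | high score) = 0.042073 / 0.222999 ≈ 0.1887

P(easy paper | high score) ≈ 0.1887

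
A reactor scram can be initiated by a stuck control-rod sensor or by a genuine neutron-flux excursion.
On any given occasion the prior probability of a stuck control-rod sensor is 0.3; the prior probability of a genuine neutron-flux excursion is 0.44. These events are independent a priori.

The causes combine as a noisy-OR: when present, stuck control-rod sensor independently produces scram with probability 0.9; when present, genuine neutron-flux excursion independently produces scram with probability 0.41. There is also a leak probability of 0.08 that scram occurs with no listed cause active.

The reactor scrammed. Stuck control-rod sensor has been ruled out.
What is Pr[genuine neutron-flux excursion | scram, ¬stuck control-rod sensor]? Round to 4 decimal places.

Under noisy-OR, P(scram | causes) = 1 − (1−0.08)·∏(1−qᵢ) over the active causes.
By total probability over both values of genuine neutron-flux excursion:
  P(scram | ¬stuck control-rod sensor) = 0.08*0.56 + 0.4572*0.44
        = 0.044800 + 0.201168 = 0.245968
Configurations with genuine neutron-flux excursion contribute 0.201168, so
  P(genuine neutron-flux excursion | scram, ¬stuck control-rod sensor) = 0.201168 / 0.245968 ≈ 0.8179

Pr[genuine neutron-flux excursion | scram, ¬stuck control-rod sensor] ≈ 0.8179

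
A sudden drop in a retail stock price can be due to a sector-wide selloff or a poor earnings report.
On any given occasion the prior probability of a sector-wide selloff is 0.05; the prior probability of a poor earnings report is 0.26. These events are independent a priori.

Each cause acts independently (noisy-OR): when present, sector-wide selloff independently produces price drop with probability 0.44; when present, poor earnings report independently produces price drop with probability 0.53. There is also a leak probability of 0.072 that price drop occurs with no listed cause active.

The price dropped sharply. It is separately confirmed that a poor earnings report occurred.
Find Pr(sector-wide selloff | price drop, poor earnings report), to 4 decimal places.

Under noisy-OR, P(price drop | causes) = 1 − (1−0.072)·∏(1−qᵢ) over the active causes.
For the numerator, keep only sector-wide selloff=true terms: 0.75575·0.05 = 0.037788
The normalizing constant is 0.56384·0.95 + 0.75575·0.05 = 0.573436
Posterior = 0.037788 / 0.573436 ≈ 0.0659

Pr(sector-wide selloff | price drop, poor earnings report) ≈ 0.0659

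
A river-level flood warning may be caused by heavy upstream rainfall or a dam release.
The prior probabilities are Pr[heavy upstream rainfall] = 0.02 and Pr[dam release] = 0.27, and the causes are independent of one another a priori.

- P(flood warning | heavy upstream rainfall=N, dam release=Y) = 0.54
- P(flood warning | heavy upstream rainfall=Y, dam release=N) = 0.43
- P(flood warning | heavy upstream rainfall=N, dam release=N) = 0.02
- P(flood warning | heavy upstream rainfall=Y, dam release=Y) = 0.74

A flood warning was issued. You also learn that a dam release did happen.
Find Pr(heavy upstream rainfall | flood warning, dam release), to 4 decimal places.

Pr(heavy upstream rainfall | flood warning, dam release) ≈ 0.0272

P(flood warning | dam release) = 0.54×0.98 + 0.74×0.02 = 0.529200 + 0.014800 = 0.544000
Restricting to configurations with heavy upstream rainfall present: 0.74×0.02 = 0.014800.
Hence the posterior is 0.014800/0.544000 ≈ 0.0272.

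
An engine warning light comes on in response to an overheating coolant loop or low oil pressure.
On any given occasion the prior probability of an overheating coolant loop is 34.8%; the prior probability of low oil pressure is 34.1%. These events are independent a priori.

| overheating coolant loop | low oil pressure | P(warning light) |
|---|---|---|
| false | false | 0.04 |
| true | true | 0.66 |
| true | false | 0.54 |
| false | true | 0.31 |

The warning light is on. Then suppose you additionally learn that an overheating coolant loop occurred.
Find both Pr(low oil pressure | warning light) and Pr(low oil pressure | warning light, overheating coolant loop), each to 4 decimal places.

Pr(low oil pressure | warning light) ≈ 0.5108; Pr(low oil pressure | warning light, overheating coolant loop) ≈ 0.3874

P(warning light) = 0.04*0.652*0.659 + 0.31*0.652*0.341 + 0.54*0.348*0.659 + 0.66*0.348*0.341 = 0.017187 + 0.068923 + 0.123839 + 0.078321 = 0.288270
Of this, 0.147244 comes from 0.068923 + 0.078321 (the low oil pressure=true cases).
So P(low oil pressure | warning light) = 0.147244/0.288270 ≈ 0.5108.

Now also conditioning on overheating coolant loop=true:
Weight on low oil pressure=true, given the evidence: 0.66×0.341 = 0.225060
Normalizer over all consistent configurations: 0.54×0.659 + 0.66×0.341 = 0.580920
Posterior = 0.225060 / 0.580920 ≈ 0.3874
The drop from 0.5108 to 0.3874 is the explaining-away (discounting) effect.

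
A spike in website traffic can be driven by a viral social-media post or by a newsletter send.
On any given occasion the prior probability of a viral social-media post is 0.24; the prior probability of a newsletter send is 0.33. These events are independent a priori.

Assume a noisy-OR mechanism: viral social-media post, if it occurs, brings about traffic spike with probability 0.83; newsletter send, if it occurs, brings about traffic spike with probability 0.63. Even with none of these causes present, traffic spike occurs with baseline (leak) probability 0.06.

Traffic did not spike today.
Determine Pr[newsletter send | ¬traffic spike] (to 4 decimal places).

Under noisy-OR, P(traffic spike | causes) = 1 − (1−0.06)·∏(1−qᵢ) over the active causes.
Sum P(¬traffic spike|·) weighted by the priors over the 4 (viral social-media post, newsletter send) configurations:
  P(¬traffic spike) = 0.94×0.76×0.67 + 0.3478×0.76×0.33 + 0.1598×0.24×0.67 + 0.059126×0.24×0.33
        = 0.478648 + 0.087228 + 0.025696 + 0.004683 = 0.596255
Keeping only the newsletter send-present terms gives 0.091911, so
  P(newsletter send | ¬traffic spike) = 0.091911 / 0.596255 ≈ 0.1541

Pr[newsletter send | ¬traffic spike] ≈ 0.1541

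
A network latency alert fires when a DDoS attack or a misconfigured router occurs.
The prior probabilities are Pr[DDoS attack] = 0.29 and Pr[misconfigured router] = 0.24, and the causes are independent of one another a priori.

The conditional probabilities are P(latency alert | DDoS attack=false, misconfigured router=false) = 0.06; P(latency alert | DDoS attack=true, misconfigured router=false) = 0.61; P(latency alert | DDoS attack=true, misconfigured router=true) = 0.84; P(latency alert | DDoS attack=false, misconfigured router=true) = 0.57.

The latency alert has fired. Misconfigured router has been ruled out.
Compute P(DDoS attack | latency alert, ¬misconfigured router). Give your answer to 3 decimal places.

Numerator (weight on configurations with DDoS attack): 0.61×0.29 = 0.176900
The normalizing constant is 0.06×0.71 + 0.61×0.29 = 0.219500
P(DDoS attack | latency alert, ¬misconfigured router) = 0.176900/0.219500 ≈ 0.806

P(DDoS attack | latency alert, ¬misconfigured router) ≈ 0.806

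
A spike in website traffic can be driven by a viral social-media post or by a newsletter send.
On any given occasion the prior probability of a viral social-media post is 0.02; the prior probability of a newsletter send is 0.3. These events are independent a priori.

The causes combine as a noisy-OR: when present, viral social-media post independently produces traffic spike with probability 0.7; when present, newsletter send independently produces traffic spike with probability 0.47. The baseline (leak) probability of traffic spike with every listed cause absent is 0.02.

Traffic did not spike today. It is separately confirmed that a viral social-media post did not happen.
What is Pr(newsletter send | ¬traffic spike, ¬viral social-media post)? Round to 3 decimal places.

Pr(newsletter send | ¬traffic spike, ¬viral social-media post) ≈ 0.185

Under noisy-OR, P(traffic spike | causes) = 1 − (1−0.02)·∏(1−qᵢ) over the active causes.
Enumerate both values of newsletter send and weight by the priors:
  P(¬traffic spike | ¬viral social-media post) = 0.98·0.7 + 0.5194·0.3
        = 0.686000 + 0.155820 = 0.841820
The terms with newsletter send present sum to 0.155820, so
  P(newsletter send | ¬traffic spike, ¬viral social-media post) = 0.155820 / 0.841820 ≈ 0.185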